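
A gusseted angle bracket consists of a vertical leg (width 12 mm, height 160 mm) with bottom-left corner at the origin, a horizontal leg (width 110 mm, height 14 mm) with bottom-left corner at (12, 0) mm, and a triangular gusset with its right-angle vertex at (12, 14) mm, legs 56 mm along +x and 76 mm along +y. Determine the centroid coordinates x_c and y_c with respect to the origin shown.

vertical leg: A = 12 × 160 = 1920.00, centroid at (6.00, 80.00).
horizontal leg: A = 110 × 14 = 1540.00, centroid at (67.00, 7.00).
gusset: A = ½·56·76 = 2128.00, centroid at (30.67, 39.33).
ΣA = 5588.00 mm²
ΣAx_c = (1920.00)(6.00) + (1540.00)(67.00) + (2128.00)(30.67) = 179958.67 mm³
ΣAy_c = (1920.00)(80.00) + (1540.00)(7.00) + (2128.00)(39.33) = 248081.33 mm³
x_c = 179958.67 / 5588.00 = 32.20 mm
y_c = 248081.33 / 5588.00 = 44.40 mm

x_c = 32.20 mm, y_c = 44.40 mm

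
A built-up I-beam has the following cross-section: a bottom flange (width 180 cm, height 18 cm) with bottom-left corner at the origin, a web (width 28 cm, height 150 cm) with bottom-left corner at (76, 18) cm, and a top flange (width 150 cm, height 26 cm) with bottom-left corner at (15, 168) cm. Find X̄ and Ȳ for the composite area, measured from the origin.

X̄ = 90.00 cm, Ȳ = 99.26 cm

bottom flange: A = 180 × 18 = 3240.00, centroid at (90.00, 9.00).
web: A = 28 × 150 = 4200.00, centroid at (90.00, 93.00).
top flange: A = 150 × 26 = 3900.00, centroid at (90.00, 181.00).
ΣA = 11340.00 cm²
ΣAX̄ = (3240.00)(90.00) + (4200.00)(90.00) + (3900.00)(90.00) = 1020600.00 cm³
ΣAȲ = (3240.00)(9.00) + (4200.00)(93.00) + (3900.00)(181.00) = 1125660.00 cm³
X̄ = 1020600.00 / 11340.00 = 90.00 cm
Ȳ = 1125660.00 / 11340.00 = 99.26 cm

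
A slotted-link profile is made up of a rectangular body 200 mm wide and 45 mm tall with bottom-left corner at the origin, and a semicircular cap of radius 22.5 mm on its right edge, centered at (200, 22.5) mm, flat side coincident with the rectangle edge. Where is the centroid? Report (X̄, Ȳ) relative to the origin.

rectangular body: A = 200 × 45 = 9000.00, centroid at (100.00, 22.50).
semicircular end: A = ½π·22.5² = 795.22, centroid at (209.55, 22.50).
ΣA = 9795.22 mm², ΣAX̄ = 1066636.88 mm³, ΣAȲ = 220392.35 mm³.
X̄ = 1066636.88/9795.22 = 108.89 mm; Ȳ = 220392.35/9795.22 = 22.50 mm.

X̄ = 108.89 mm, Ȳ = 22.50 mm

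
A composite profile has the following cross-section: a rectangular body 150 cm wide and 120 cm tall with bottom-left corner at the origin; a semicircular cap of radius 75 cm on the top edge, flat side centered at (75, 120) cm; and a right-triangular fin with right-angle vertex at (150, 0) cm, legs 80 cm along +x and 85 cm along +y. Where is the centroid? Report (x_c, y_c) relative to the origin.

rectangular body: A = 150 × 120 = 18000.00, centroid at (75.00, 60.00).
semicircular top: A = ½π·75² = 8835.73, centroid at (75.00, 151.83).
triangular fin: A = ½·80·85 = 3400.00, centroid at (176.67, 28.33).
ΣA = 30235.73 cm²
ΣAx_c = (18000.00)(75.00) + (8835.73)(75.00) + (3400.00)(176.67) = 2613346.37 cm³
ΣAy_c = (18000.00)(60.00) + (8835.73)(151.83) + (3400.00)(28.33) = 2517870.85 cm³
x_c = 2613346.37 / 30235.73 = 86.43 cm
y_c = 2517870.85 / 30235.73 = 83.27 cm

x_c = 86.43 cm, y_c = 83.27 cm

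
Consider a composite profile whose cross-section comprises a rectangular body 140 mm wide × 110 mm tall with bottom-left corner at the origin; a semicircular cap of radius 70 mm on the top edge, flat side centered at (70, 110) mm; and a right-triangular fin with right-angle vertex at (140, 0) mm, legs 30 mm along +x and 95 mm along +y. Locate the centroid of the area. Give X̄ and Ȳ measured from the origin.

Part | A | x̄ᵢ | ȳᵢ | A·x̄ᵢ | A·ȳᵢ
rectangular body | 15400.00 | 70.00 | 55.00 | 1078000.00 | 847000.00
semicircular top | 7696.90 | 70.00 | 139.71 | 538783.14 | 1075325.89
triangular fin | 1425.00 | 150.00 | 31.67 | 213750.00 | 45125.00
Σ | 24521.90 |  |  | 1830533.14 | 1967450.89
X̄ = 1830533.14 / 24521.90 = 74.65 mm
Ȳ = 1967450.89 / 24521.90 = 80.23 mm

X̄ = 74.65 mm, Ȳ = 80.23 mm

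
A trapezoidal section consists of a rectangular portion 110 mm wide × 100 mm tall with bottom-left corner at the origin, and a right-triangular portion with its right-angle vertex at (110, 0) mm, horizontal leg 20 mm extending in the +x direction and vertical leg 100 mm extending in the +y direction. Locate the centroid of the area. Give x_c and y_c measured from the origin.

Part | A | x̄ᵢ | ȳᵢ | A·x̄ᵢ | A·ȳᵢ
rectangular portion | 11000.00 | 55.00 | 50.00 | 605000.00 | 550000.00
triangular portion | 1000.00 | 116.67 | 33.33 | 116666.67 | 33333.33
Σ | 12000.00 |  |  | 721666.67 | 583333.33
x_c = 721666.67 / 12000.00 = 60.14 mm
y_c = 583333.33 / 12000.00 = 48.61 mm

x_c = 60.14 mm, y_c = 48.61 mm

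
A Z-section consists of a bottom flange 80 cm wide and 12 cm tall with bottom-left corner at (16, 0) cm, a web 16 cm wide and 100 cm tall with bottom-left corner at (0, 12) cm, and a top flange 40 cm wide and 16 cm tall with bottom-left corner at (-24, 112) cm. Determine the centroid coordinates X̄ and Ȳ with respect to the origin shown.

Part | A | x̄ᵢ | ȳᵢ | A·x̄ᵢ | A·ȳᵢ
bottom flange | 960.00 | 56.00 | 6.00 | 53760.00 | 5760.00
web | 1600.00 | 8.00 | 62.00 | 12800.00 | 99200.00
top flange | 640.00 | -4.00 | 120.00 | -2560.00 | 76800.00
Σ | 3200.00 |  |  | 64000.00 | 181760.00
X̄ = 64000.00 / 3200.00 = 20.00 cm
Ȳ = 181760.00 / 3200.00 = 56.80 cm

X̄ = 20.00 cm, Ȳ = 56.80 cm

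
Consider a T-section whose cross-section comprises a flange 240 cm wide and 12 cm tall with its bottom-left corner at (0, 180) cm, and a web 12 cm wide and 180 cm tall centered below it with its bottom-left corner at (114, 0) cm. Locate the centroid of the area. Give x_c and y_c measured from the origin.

Part | A | x̄ᵢ | ȳᵢ | A·x̄ᵢ | A·ȳᵢ
web | 2160.00 | 120.00 | 90.00 | 259200.00 | 194400.00
flange | 2880.00 | 120.00 | 186.00 | 345600.00 | 535680.00
Σ | 5040.00 |  |  | 604800.00 | 730080.00
x_c = 604800.00 / 5040.00 = 120.00 cm
y_c = 730080.00 / 5040.00 = 144.86 cm

x_c = 120.00 cm, y_c = 144.86 cm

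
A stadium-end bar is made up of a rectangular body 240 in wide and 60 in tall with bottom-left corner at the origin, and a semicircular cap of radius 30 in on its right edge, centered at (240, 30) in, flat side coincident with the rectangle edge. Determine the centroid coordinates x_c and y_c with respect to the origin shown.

x_c = 131.87 in, y_c = 30.00 in

rectangular body: A = 240 × 60 = 14400.00, centroid at (120.00, 30.00).
semicircular end: A = ½π·30² = 1413.72, centroid at (252.73, 30.00).
ΣA = 15813.72 in²
ΣAx_c = (14400.00)(120.00) + (1413.72)(252.73) = 2085292.01 in³
ΣAy_c = (14400.00)(30.00) + (1413.72)(30.00) = 474411.50 in³
x_c = 2085292.01 / 15813.72 = 131.87 in
y_c = 474411.50 / 15813.72 = 30.00 in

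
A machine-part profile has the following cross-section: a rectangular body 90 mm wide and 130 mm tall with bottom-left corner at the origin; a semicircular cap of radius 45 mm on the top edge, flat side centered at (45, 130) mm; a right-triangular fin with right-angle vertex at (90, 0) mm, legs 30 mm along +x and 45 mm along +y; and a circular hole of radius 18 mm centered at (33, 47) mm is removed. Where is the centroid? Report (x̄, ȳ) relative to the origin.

rectangular body: A = 90 × 130 = 11700.00, centroid at (45.00, 65.00).
semicircular top: A = ½π·45² = 3180.86, centroid at (45.00, 149.10).
triangular fin: A = ½·30·45 = 675.00, centroid at (100.00, 15.00).
hole: A = −π·18² = -1017.88, centroid at (33.00, 47.00).
ΣA = 14537.99 mm², ΣAx̄ = 703548.91 mm³, ΣAȳ = 1197046.96 mm³.
x̄ = 703548.91/14537.99 = 48.39 mm; ȳ = 1197046.96/14537.99 = 82.34 mm.

x̄ = 48.39 mm, ȳ = 82.34 mm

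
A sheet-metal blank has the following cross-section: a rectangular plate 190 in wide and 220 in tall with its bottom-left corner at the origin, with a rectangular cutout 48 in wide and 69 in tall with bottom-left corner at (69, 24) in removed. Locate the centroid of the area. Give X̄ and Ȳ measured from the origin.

plate: A = 190 × 220 = 41800.00, centroid at (95.00, 110.00).
hole: A = −(48 × 69) = -3312.00, centroid at (93.00, 58.50).
ΣA = 38488.00 in²
ΣAX̄ = (41800.00)(95.00) + (-3312.00)(93.00) = 3662984.00 in³
ΣAȲ = (41800.00)(110.00) + (-3312.00)(58.50) = 4404248.00 in³
X̄ = 3662984.00 / 38488.00 = 95.17 in
Ȳ = 4404248.00 / 38488.00 = 114.43 in

X̄ = 95.17 in, Ȳ = 114.43 in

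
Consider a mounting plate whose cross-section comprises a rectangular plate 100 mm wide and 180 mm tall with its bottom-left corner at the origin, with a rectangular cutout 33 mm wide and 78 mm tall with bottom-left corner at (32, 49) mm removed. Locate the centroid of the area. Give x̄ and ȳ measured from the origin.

Part | A | x̄ᵢ | ȳᵢ | A·x̄ᵢ | A·ȳᵢ
plate | 18000.00 | 50.00 | 90.00 | 900000.00 | 1620000.00
hole | -2574.00 | 48.50 | 88.00 | -124839.00 | -226512.00
Σ | 15426.00 |  |  | 775161.00 | 1393488.00
x̄ = 775161.00 / 15426.00 = 50.25 mm
ȳ = 1393488.00 / 15426.00 = 90.33 mm

x̄ = 50.25 mm, ȳ = 90.33 mm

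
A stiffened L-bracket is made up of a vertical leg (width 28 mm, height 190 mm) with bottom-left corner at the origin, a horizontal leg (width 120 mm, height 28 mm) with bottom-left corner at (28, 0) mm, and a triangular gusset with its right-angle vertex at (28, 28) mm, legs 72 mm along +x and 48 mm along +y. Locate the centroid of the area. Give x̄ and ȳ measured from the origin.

vertical leg: A = 28 × 190 = 5320.00, centroid at (14.00, 95.00).
horizontal leg: A = 120 × 28 = 3360.00, centroid at (88.00, 14.00).
gusset: A = ½·72·48 = 1728.00, centroid at (52.00, 44.00).
ΣA = 10408.00 mm², ΣAx̄ = 460016.00 mm³, ΣAȳ = 628472.00 mm³.
x̄ = 460016.00/10408.00 = 44.20 mm; ȳ = 628472.00/10408.00 = 60.38 mm.

x̄ = 44.20 mm, ȳ = 60.38 mm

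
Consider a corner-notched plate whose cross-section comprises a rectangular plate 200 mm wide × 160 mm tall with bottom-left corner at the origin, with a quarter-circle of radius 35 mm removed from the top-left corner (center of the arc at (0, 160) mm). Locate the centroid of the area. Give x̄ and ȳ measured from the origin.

x̄ = 102.64 mm, ȳ = 77.98 mm

plate: A = 200 × 160 = 32000.00, centroid at (100.00, 80.00).
removed quarter-circle: A = −¼π·35² = -962.11, centroid at (14.85, 145.15).
ΣA = 31037.89 mm²
ΣAx̄ = (32000.00)(100.00) + (-962.11)(14.85) = 3185708.33 mm³
ΣAȳ = (32000.00)(80.00) + (-962.11)(145.15) = 2420353.63 mm³
x̄ = 3185708.33 / 31037.89 = 102.64 mm
ȳ = 2420353.63 / 31037.89 = 77.98 mm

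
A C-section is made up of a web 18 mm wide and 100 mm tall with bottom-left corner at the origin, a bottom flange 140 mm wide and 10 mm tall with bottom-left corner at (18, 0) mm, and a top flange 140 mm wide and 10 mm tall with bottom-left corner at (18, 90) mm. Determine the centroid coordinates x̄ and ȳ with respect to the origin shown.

x̄ = 57.09 mm, ȳ = 50.00 mm

web: A = 18 × 100 = 1800.00, centroid at (9.00, 50.00).
bottom flange: A = 140 × 10 = 1400.00, centroid at (88.00, 5.00).
top flange: A = 140 × 10 = 1400.00, centroid at (88.00, 95.00).
ΣA = 4600.00 mm²
ΣAx̄ = (1800.00)(9.00) + (1400.00)(88.00) + (1400.00)(88.00) = 262600.00 mm³
ΣAȳ = (1800.00)(50.00) + (1400.00)(5.00) + (1400.00)(95.00) = 230000.00 mm³
x̄ = 262600.00 / 4600.00 = 57.09 mm
ȳ = 230000.00 / 4600.00 = 50.00 mm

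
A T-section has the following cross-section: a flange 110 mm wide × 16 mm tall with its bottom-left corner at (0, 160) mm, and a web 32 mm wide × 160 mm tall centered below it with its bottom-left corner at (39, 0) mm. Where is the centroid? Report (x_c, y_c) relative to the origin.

web: A = 32 × 160 = 5120.00, centroid at (55.00, 80.00).
flange: A = 110 × 16 = 1760.00, centroid at (55.00, 168.00).
ΣA = 6880.00 mm²
ΣAx_c = (5120.00)(55.00) + (1760.00)(55.00) = 378400.00 mm³
ΣAy_c = (5120.00)(80.00) + (1760.00)(168.00) = 705280.00 mm³
x_c = 378400.00 / 6880.00 = 55.00 mm
y_c = 705280.00 / 6880.00 = 102.51 mm

x_c = 55.00 mm, y_c = 102.51 mm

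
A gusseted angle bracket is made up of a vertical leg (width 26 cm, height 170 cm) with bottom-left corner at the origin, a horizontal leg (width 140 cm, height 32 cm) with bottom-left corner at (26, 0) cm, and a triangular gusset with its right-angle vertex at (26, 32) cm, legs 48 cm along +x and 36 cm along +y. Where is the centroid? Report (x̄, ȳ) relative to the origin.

x̄ = 53.65 cm, ȳ = 49.71 cm

vertical leg: A = 26 × 170 = 4420.00, centroid at (13.00, 85.00).
horizontal leg: A = 140 × 32 = 4480.00, centroid at (96.00, 16.00).
gusset: A = ½·48·36 = 864.00, centroid at (42.00, 44.00).
ΣA = 9764.00 cm²
ΣAx̄ = (4420.00)(13.00) + (4480.00)(96.00) + (864.00)(42.00) = 523828.00 cm³
ΣAȳ = (4420.00)(85.00) + (4480.00)(16.00) + (864.00)(44.00) = 485396.00 cm³
x̄ = 523828.00 / 9764.00 = 53.65 cm
ȳ = 485396.00 / 9764.00 = 49.71 cm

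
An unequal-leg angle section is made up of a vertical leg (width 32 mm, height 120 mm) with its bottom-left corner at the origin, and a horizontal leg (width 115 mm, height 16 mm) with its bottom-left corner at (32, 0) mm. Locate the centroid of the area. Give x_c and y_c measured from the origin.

x_c = 39.81 mm, y_c = 43.15 mm

vertical leg: A = 32 × 120 = 3840.00, centroid at (16.00, 60.00).
horizontal leg: A = 115 × 16 = 1840.00, centroid at (89.50, 8.00).
ΣA = 5680.00 mm²
ΣAx_c = (3840.00)(16.00) + (1840.00)(89.50) = 226120.00 mm³
ΣAy_c = (3840.00)(60.00) + (1840.00)(8.00) = 245120.00 mm³
x_c = 226120.00 / 5680.00 = 39.81 mm
y_c = 245120.00 / 5680.00 = 43.15 mm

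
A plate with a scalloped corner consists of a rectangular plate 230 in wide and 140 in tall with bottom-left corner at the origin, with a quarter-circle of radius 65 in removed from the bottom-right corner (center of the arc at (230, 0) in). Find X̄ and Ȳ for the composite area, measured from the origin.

X̄ = 104.96 in, Ȳ = 74.87 in

plate: A = 230 × 140 = 32200.00, centroid at (115.00, 70.00).
removed quarter-circle: A = −¼π·65² = -3318.31, centroid at (202.41, 27.59).
ΣA = 28881.69 in²
ΣAX̄ = (32200.00)(115.00) + (-3318.31)(202.41) = 3031331.00 in³
ΣAȲ = (32200.00)(70.00) + (-3318.31)(27.59) = 2162458.33 in³
X̄ = 3031331.00 / 28881.69 = 104.96 in
Ȳ = 2162458.33 / 28881.69 = 74.87 in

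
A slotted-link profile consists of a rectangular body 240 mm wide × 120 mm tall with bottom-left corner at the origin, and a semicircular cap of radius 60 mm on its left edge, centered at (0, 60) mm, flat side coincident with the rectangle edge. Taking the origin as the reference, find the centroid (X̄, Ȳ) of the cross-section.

Part | A | x̄ᵢ | ȳᵢ | A·x̄ᵢ | A·ȳᵢ
rectangular body | 28800.00 | 120.00 | 60.00 | 3456000.00 | 1728000.00
semicircular end | 5654.87 | -25.46 | 60.00 | -144000.00 | 339292.01
Σ | 34454.87 |  |  | 3312000.00 | 2067292.01
X̄ = 3312000.00 / 34454.87 = 96.13 mm
Ȳ = 2067292.01 / 34454.87 = 60.00 mm

X̄ = 96.13 mm, Ȳ = 60.00 mm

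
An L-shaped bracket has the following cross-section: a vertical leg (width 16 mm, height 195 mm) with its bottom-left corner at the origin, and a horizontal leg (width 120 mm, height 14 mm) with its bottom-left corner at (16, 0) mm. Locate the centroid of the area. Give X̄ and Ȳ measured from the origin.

X̄ = 31.80 mm, Ȳ = 65.83 mm

Part | A | x̄ᵢ | ȳᵢ | A·x̄ᵢ | A·ȳᵢ
vertical leg | 3120.00 | 8.00 | 97.50 | 24960.00 | 304200.00
horizontal leg | 1680.00 | 76.00 | 7.00 | 127680.00 | 11760.00
Σ | 4800.00 |  |  | 152640.00 | 315960.00
X̄ = 152640.00 / 4800.00 = 31.80 mm
Ȳ = 315960.00 / 4800.00 = 65.83 mm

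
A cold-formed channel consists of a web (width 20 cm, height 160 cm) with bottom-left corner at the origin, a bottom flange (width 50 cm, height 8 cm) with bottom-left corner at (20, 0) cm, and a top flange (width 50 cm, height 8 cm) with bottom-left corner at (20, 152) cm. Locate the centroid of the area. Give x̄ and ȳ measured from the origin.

Part | A | x̄ᵢ | ȳᵢ | A·x̄ᵢ | A·ȳᵢ
web | 3200.00 | 10.00 | 80.00 | 32000.00 | 256000.00
bottom flange | 400.00 | 45.00 | 4.00 | 18000.00 | 1600.00
top flange | 400.00 | 45.00 | 156.00 | 18000.00 | 62400.00
Σ | 4000.00 |  |  | 68000.00 | 320000.00
x̄ = 68000.00 / 4000.00 = 17.00 cm
ȳ = 320000.00 / 4000.00 = 80.00 cm

x̄ = 17.00 cm, ȳ = 80.00 cm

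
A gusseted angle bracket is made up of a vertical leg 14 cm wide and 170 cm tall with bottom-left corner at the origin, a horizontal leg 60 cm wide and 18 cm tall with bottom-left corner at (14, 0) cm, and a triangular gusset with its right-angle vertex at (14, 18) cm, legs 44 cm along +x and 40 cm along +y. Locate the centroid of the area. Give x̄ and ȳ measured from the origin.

x̄ = 20.60 cm, ȳ = 55.21 cm

vertical leg: A = 14 × 170 = 2380.00, centroid at (7.00, 85.00).
horizontal leg: A = 60 × 18 = 1080.00, centroid at (44.00, 9.00).
gusset: A = ½·44·40 = 880.00, centroid at (28.67, 31.33).
ΣA = 4340.00 cm²
ΣAx̄ = (2380.00)(7.00) + (1080.00)(44.00) + (880.00)(28.67) = 89406.67 cm³
ΣAȳ = (2380.00)(85.00) + (1080.00)(9.00) + (880.00)(31.33) = 239593.33 cm³
x̄ = 89406.67 / 4340.00 = 20.60 cm
ȳ = 239593.33 / 4340.00 = 55.21 cm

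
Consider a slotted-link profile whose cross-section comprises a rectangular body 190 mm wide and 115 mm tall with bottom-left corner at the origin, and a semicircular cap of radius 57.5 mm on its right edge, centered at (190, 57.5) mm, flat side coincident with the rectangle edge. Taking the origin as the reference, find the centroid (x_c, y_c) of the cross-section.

rectangular body: A = 190 × 115 = 21850.00, centroid at (95.00, 57.50).
semicircular end: A = ½π·57.5² = 5193.45, centroid at (214.40, 57.50).
ΣA = 27043.45 mm²
ΣAx_c = (21850.00)(95.00) + (5193.45)(214.40) = 3189244.20 mm³
ΣAy_c = (21850.00)(57.50) + (5193.45)(57.50) = 1554998.11 mm³
x_c = 3189244.20 / 27043.45 = 117.93 mm
y_c = 1554998.11 / 27043.45 = 57.50 mm

x_c = 117.93 mm, y_c = 57.50 mm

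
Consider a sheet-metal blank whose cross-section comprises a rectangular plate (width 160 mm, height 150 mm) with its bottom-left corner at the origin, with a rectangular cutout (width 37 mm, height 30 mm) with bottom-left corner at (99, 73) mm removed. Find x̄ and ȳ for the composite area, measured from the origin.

x̄ = 78.18 mm, ȳ = 74.37 mm

plate: A = 160 × 150 = 24000.00, centroid at (80.00, 75.00).
hole: A = −(37 × 30) = -1110.00, centroid at (117.50, 88.00).
ΣA = 22890.00 mm²
ΣAx̄ = (24000.00)(80.00) + (-1110.00)(117.50) = 1789575.00 mm³
ΣAȳ = (24000.00)(75.00) + (-1110.00)(88.00) = 1702320.00 mm³
x̄ = 1789575.00 / 22890.00 = 78.18 mm
ȳ = 1702320.00 / 22890.00 = 74.37 mm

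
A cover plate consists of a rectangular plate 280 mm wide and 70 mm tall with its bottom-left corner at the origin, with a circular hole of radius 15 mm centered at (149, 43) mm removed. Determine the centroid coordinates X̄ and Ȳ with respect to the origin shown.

X̄ = 139.66 mm, Ȳ = 34.70 mm

Part | A | x̄ᵢ | ȳᵢ | A·x̄ᵢ | A·ȳᵢ
plate | 19600.00 | 140.00 | 35.00 | 2744000.00 | 686000.00
hole | -706.86 | 149.00 | 43.00 | -105321.89 | -30394.91
Σ | 18893.14 |  |  | 2638678.11 | 655605.09
X̄ = 2638678.11 / 18893.14 = 139.66 mm
Ȳ = 655605.09 / 18893.14 = 34.70 mm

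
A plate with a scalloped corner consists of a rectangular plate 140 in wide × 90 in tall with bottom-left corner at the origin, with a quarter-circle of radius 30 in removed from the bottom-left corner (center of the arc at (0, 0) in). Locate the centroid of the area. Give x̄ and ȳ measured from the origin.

x̄ = 73.40 in, ȳ = 46.92 in

plate: A = 140 × 90 = 12600.00, centroid at (70.00, 45.00).
removed quarter-circle: A = −¼π·30² = -706.86, centroid at (12.73, 12.73).
ΣA = 11893.14 in²
ΣAx̄ = (12600.00)(70.00) + (-706.86)(12.73) = 873000.00 in³
ΣAȳ = (12600.00)(45.00) + (-706.86)(12.73) = 558000.00 in³
x̄ = 873000.00 / 11893.14 = 73.40 in
ȳ = 558000.00 / 11893.14 = 46.92 in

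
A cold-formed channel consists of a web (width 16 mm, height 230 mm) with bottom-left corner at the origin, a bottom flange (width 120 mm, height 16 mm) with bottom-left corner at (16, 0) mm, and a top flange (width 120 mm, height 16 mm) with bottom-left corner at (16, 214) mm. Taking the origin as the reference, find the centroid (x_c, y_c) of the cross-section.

web: A = 16 × 230 = 3680.00, centroid at (8.00, 115.00).
bottom flange: A = 120 × 16 = 1920.00, centroid at (76.00, 8.00).
top flange: A = 120 × 16 = 1920.00, centroid at (76.00, 222.00).
ΣA = 7520.00 mm², ΣAx_c = 321280.00 mm³, ΣAy_c = 864800.00 mm³.
x_c = 321280.00/7520.00 = 42.72 mm; y_c = 864800.00/7520.00 = 115.00 mm.

x_c = 42.72 mm, y_c = 115.00 mm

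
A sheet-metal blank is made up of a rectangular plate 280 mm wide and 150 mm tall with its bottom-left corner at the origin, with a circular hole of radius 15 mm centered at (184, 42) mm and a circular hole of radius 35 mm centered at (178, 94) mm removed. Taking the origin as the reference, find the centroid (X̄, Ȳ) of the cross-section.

plate: A = 280 × 150 = 42000.00, centroid at (140.00, 75.00).
hole 1: A = −π·15² = -706.86, centroid at (184.00, 42.00).
hole 2: A = −π·35² = -3848.45, centroid at (178.00, 94.00).
ΣA = 37444.69 mm², ΣAX̄ = 5064913.79 mm³, ΣAȲ = 2758557.56 mm³.
X̄ = 5064913.79/37444.69 = 135.26 mm; Ȳ = 2758557.56/37444.69 = 73.67 mm.

X̄ = 135.26 mm, Ȳ = 73.67 mm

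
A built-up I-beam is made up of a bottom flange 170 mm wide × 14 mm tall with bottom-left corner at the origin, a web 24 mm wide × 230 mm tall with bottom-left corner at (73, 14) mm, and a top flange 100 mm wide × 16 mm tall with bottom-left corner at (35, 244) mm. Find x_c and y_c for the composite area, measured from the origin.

bottom flange: A = 170 × 14 = 2380.00, centroid at (85.00, 7.00).
web: A = 24 × 230 = 5520.00, centroid at (85.00, 129.00).
top flange: A = 100 × 16 = 1600.00, centroid at (85.00, 252.00).
ΣA = 9500.00 mm²
ΣAx_c = (2380.00)(85.00) + (5520.00)(85.00) + (1600.00)(85.00) = 807500.00 mm³
ΣAy_c = (2380.00)(7.00) + (5520.00)(129.00) + (1600.00)(252.00) = 1131940.00 mm³
x_c = 807500.00 / 9500.00 = 85.00 mm
y_c = 1131940.00 / 9500.00 = 119.15 mm

x_c = 85.00 mm, y_c = 119.15 mm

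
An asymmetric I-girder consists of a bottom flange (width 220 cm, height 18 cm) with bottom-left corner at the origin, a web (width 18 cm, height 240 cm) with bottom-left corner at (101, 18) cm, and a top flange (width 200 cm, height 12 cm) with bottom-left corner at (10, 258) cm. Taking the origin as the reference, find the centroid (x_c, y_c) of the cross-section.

x_c = 110.00 cm, y_c = 118.48 cm

Part | A | x̄ᵢ | ȳᵢ | A·x̄ᵢ | A·ȳᵢ
bottom flange | 3960.00 | 110.00 | 9.00 | 435600.00 | 35640.00
web | 4320.00 | 110.00 | 138.00 | 475200.00 | 596160.00
top flange | 2400.00 | 110.00 | 264.00 | 264000.00 | 633600.00
Σ | 10680.00 |  |  | 1174800.00 | 1265400.00
x_c = 1174800.00 / 10680.00 = 110.00 cm
y_c = 1265400.00 / 10680.00 = 118.48 cm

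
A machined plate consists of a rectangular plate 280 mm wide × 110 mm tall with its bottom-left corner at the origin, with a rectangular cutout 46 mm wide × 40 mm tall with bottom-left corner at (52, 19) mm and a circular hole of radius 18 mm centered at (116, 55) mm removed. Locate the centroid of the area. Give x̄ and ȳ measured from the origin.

plate: A = 280 × 110 = 30800.00, centroid at (140.00, 55.00).
hole 1: A = −(46 × 40) = -1840.00, centroid at (75.00, 39.00).
hole 2: A = −π·18² = -1017.88, centroid at (116.00, 55.00).
ΣA = 27942.12 mm², ΣAx̄ = 4055926.38 mm³, ΣAȳ = 1566256.82 mm³.
x̄ = 4055926.38/27942.12 = 145.15 mm; ȳ = 1566256.82/27942.12 = 56.05 mm.

x̄ = 145.15 mm, ȳ = 56.05 mm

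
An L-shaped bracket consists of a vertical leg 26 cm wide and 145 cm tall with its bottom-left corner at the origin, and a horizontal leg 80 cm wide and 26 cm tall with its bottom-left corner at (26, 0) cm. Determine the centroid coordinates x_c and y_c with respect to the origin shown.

vertical leg: A = 26 × 145 = 3770.00, centroid at (13.00, 72.50).
horizontal leg: A = 80 × 26 = 2080.00, centroid at (66.00, 13.00).
ΣA = 5850.00 cm², ΣAx_c = 186290.00 cm³, ΣAy_c = 300365.00 cm³.
x_c = 186290.00/5850.00 = 31.84 cm; y_c = 300365.00/5850.00 = 51.34 cm.

x_c = 31.84 cm, y_c = 51.34 cm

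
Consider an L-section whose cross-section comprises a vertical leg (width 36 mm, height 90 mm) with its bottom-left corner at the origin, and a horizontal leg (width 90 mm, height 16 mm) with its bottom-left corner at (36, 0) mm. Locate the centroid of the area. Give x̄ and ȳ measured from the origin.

x̄ = 37.38 mm, ȳ = 33.62 mm

vertical leg: A = 36 × 90 = 3240.00, centroid at (18.00, 45.00).
horizontal leg: A = 90 × 16 = 1440.00, centroid at (81.00, 8.00).
ΣA = 4680.00 mm², ΣAx̄ = 174960.00 mm³, ΣAȳ = 157320.00 mm³.
x̄ = 174960.00/4680.00 = 37.38 mm; ȳ = 157320.00/4680.00 = 33.62 mm.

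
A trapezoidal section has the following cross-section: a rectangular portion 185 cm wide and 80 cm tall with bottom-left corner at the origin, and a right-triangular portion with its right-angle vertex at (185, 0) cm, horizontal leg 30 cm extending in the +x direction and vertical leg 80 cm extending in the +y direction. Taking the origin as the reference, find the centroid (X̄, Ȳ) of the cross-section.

Part | A | x̄ᵢ | ȳᵢ | A·x̄ᵢ | A·ȳᵢ
rectangular portion | 14800.00 | 92.50 | 40.00 | 1369000.00 | 592000.00
triangular portion | 1200.00 | 195.00 | 26.67 | 234000.00 | 32000.00
Σ | 16000.00 |  |  | 1603000.00 | 624000.00
X̄ = 1603000.00 / 16000.00 = 100.19 cm
Ȳ = 624000.00 / 16000.00 = 39.00 cm

X̄ = 100.19 cm, Ȳ = 39.00 cm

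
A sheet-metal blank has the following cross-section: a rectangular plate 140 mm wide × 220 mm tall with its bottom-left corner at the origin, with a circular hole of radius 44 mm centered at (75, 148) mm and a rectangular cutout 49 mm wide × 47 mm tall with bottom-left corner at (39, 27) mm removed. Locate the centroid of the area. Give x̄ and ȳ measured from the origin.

plate: A = 140 × 220 = 30800.00, centroid at (70.00, 110.00).
hole 1: A = −π·44² = -6082.12, centroid at (75.00, 148.00).
hole 2: A = −(49 × 47) = -2303.00, centroid at (63.50, 50.50).
ΣA = 22414.88 mm²
ΣAx̄ = (30800.00)(70.00) + (-6082.12)(75.00) + (-2303.00)(63.50) = 1553600.25 mm³
ΣAȳ = (30800.00)(110.00) + (-6082.12)(148.00) + (-2303.00)(50.50) = 2371544.24 mm³
x̄ = 1553600.25 / 22414.88 = 69.31 mm
ȳ = 2371544.24 / 22414.88 = 105.80 mm

x̄ = 69.31 mm, ȳ = 105.80 mm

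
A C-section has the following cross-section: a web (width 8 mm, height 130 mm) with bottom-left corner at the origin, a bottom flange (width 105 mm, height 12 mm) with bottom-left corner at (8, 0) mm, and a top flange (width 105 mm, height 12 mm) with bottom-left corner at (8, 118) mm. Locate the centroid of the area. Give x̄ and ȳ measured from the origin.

x̄ = 43.99 mm, ȳ = 65.00 mm

Part | A | x̄ᵢ | ȳᵢ | A·x̄ᵢ | A·ȳᵢ
web | 1040.00 | 4.00 | 65.00 | 4160.00 | 67600.00
bottom flange | 1260.00 | 60.50 | 6.00 | 76230.00 | 7560.00
top flange | 1260.00 | 60.50 | 124.00 | 76230.00 | 156240.00
Σ | 3560.00 |  |  | 156620.00 | 231400.00
x̄ = 156620.00 / 3560.00 = 43.99 mm
ȳ = 231400.00 / 3560.00 = 65.00 mm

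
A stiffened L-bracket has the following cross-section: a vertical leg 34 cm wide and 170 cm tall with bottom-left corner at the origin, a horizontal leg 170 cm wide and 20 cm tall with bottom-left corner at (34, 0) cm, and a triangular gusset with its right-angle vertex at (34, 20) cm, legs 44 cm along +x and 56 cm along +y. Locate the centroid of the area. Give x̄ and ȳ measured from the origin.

x̄ = 54.05 cm, ȳ = 55.03 cm

Part | A | x̄ᵢ | ȳᵢ | A·x̄ᵢ | A·ȳᵢ
vertical leg | 5780.00 | 17.00 | 85.00 | 98260.00 | 491300.00
horizontal leg | 3400.00 | 119.00 | 10.00 | 404600.00 | 34000.00
gusset | 1232.00 | 48.67 | 38.67 | 59957.33 | 47637.33
Σ | 10412.00 |  |  | 562817.33 | 572937.33
x̄ = 562817.33 / 10412.00 = 54.05 cm
ȳ = 572937.33 / 10412.00 = 55.03 cm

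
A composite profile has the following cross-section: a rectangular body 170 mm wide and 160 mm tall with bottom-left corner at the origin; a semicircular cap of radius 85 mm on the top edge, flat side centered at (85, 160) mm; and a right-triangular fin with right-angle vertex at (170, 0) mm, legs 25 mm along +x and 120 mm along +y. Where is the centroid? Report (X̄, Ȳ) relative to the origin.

rectangular body: A = 170 × 160 = 27200.00, centroid at (85.00, 80.00).
semicircular top: A = ½π·85² = 11349.00, centroid at (85.00, 196.08).
triangular fin: A = ½·25·120 = 1500.00, centroid at (178.33, 40.00).
ΣA = 40049.00 mm², ΣAX̄ = 3544165.29 mm³, ΣAȲ = 4461257.22 mm³.
X̄ = 3544165.29/40049.00 = 88.50 mm; Ȳ = 4461257.22/40049.00 = 111.39 mm.

X̄ = 88.50 mm, Ȳ = 111.39 mm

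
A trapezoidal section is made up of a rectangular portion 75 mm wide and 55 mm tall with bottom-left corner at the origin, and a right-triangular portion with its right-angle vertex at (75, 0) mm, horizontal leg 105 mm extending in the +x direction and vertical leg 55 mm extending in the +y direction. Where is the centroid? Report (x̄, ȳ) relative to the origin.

rectangular portion: A = 75 × 55 = 4125.00, centroid at (37.50, 27.50).
triangular portion: A = ½·105·55 = 2887.50, centroid at (110.00, 18.33).
ΣA = 7012.50 mm²
ΣAx̄ = (4125.00)(37.50) + (2887.50)(110.00) = 472312.50 mm³
ΣAȳ = (4125.00)(27.50) + (2887.50)(18.33) = 166375.00 mm³
x̄ = 472312.50 / 7012.50 = 67.35 mm
ȳ = 166375.00 / 7012.50 = 23.73 mm

x̄ = 67.35 mm, ȳ = 23.73 mm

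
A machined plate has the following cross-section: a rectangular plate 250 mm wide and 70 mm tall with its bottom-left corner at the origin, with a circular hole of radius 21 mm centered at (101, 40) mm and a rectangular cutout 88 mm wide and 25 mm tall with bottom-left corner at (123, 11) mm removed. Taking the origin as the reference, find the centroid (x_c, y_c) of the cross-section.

x_c = 120.75 mm, y_c = 36.32 mm

Part | A | x̄ᵢ | ȳᵢ | A·x̄ᵢ | A·ȳᵢ
plate | 17500.00 | 125.00 | 35.00 | 2187500.00 | 612500.00
hole 1 | -1385.44 | 101.00 | 40.00 | -139929.68 | -55417.69
hole 2 | -2200.00 | 167.00 | 23.50 | -367400.00 | -51700.00
Σ | 13914.56 |  |  | 1680170.32 | 505382.31
x_c = 1680170.32 / 13914.56 = 120.75 mm
y_c = 505382.31 / 13914.56 = 36.32 mm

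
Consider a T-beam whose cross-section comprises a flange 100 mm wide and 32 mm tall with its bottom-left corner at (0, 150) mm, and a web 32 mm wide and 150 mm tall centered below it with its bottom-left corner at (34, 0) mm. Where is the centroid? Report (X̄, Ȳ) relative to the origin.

X̄ = 50.00 mm, Ȳ = 111.40 mm

Part | A | x̄ᵢ | ȳᵢ | A·x̄ᵢ | A·ȳᵢ
web | 4800.00 | 50.00 | 75.00 | 240000.00 | 360000.00
flange | 3200.00 | 50.00 | 166.00 | 160000.00 | 531200.00
Σ | 8000.00 |  |  | 400000.00 | 891200.00
X̄ = 400000.00 / 8000.00 = 50.00 mm
Ȳ = 891200.00 / 8000.00 = 111.40 mm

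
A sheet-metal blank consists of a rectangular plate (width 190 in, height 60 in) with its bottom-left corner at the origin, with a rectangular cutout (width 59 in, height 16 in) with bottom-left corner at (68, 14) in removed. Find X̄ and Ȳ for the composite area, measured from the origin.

plate: A = 190 × 60 = 11400.00, centroid at (95.00, 30.00).
hole: A = −(59 × 16) = -944.00, centroid at (97.50, 22.00).
ΣA = 10456.00 in²
ΣAX̄ = (11400.00)(95.00) + (-944.00)(97.50) = 990960.00 in³
ΣAȲ = (11400.00)(30.00) + (-944.00)(22.00) = 321232.00 in³
X̄ = 990960.00 / 10456.00 = 94.77 in
Ȳ = 321232.00 / 10456.00 = 30.72 in

X̄ = 94.77 in, Ȳ = 30.72 in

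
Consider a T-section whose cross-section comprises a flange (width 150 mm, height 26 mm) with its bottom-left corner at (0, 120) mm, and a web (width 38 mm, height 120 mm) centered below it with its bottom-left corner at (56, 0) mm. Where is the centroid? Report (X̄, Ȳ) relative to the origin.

web: A = 38 × 120 = 4560.00, centroid at (75.00, 60.00).
flange: A = 150 × 26 = 3900.00, centroid at (75.00, 133.00).
ΣA = 8460.00 mm²
ΣAX̄ = (4560.00)(75.00) + (3900.00)(75.00) = 634500.00 mm³
ΣAȲ = (4560.00)(60.00) + (3900.00)(133.00) = 792300.00 mm³
X̄ = 634500.00 / 8460.00 = 75.00 mm
Ȳ = 792300.00 / 8460.00 = 93.65 mm

X̄ = 75.00 mm, Ȳ = 93.65 mm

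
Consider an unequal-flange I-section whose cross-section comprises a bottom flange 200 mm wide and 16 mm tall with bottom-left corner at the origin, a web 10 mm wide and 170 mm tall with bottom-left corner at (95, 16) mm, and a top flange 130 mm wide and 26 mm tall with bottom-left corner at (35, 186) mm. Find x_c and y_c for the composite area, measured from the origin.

x_c = 100.00 mm, y_c = 105.06 mm

Part | A | x̄ᵢ | ȳᵢ | A·x̄ᵢ | A·ȳᵢ
bottom flange | 3200.00 | 100.00 | 8.00 | 320000.00 | 25600.00
web | 1700.00 | 100.00 | 101.00 | 170000.00 | 171700.00
top flange | 3380.00 | 100.00 | 199.00 | 338000.00 | 672620.00
Σ | 8280.00 |  |  | 828000.00 | 869920.00
x_c = 828000.00 / 8280.00 = 100.00 mm
y_c = 869920.00 / 8280.00 = 105.06 mm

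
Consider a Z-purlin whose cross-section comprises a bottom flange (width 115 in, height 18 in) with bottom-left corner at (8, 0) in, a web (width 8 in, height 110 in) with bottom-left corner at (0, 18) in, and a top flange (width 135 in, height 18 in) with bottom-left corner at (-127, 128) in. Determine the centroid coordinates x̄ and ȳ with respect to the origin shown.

x̄ = -1.02 in, ȳ = 77.28 in

bottom flange: A = 115 × 18 = 2070.00, centroid at (65.50, 9.00).
web: A = 8 × 110 = 880.00, centroid at (4.00, 73.00).
top flange: A = 135 × 18 = 2430.00, centroid at (-59.50, 137.00).
ΣA = 5380.00 in²
ΣAx̄ = (2070.00)(65.50) + (880.00)(4.00) + (2430.00)(-59.50) = -5480.00 in³
ΣAȳ = (2070.00)(9.00) + (880.00)(73.00) + (2430.00)(137.00) = 415780.00 in³
x̄ = -5480.00 / 5380.00 = -1.02 in
ȳ = 415780.00 / 5380.00 = 77.28 in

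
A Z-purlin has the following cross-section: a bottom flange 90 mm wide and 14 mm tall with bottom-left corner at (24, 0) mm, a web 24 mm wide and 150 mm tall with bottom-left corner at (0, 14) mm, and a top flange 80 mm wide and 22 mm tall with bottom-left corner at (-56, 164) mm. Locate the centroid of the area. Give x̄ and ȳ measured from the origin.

bottom flange: A = 90 × 14 = 1260.00, centroid at (69.00, 7.00).
web: A = 24 × 150 = 3600.00, centroid at (12.00, 89.00).
top flange: A = 80 × 22 = 1760.00, centroid at (-16.00, 175.00).
ΣA = 6620.00 mm²
ΣAx̄ = (1260.00)(69.00) + (3600.00)(12.00) + (1760.00)(-16.00) = 101980.00 mm³
ΣAȳ = (1260.00)(7.00) + (3600.00)(89.00) + (1760.00)(175.00) = 637220.00 mm³
x̄ = 101980.00 / 6620.00 = 15.40 mm
ȳ = 637220.00 / 6620.00 = 96.26 mm

x̄ = 15.40 mm, ȳ = 96.26 mm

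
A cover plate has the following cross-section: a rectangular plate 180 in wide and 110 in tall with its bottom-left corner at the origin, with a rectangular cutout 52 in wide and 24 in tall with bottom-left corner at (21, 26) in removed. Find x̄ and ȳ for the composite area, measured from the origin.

x̄ = 92.89 in, ȳ = 56.14 in

plate: A = 180 × 110 = 19800.00, centroid at (90.00, 55.00).
hole: A = −(52 × 24) = -1248.00, centroid at (47.00, 38.00).
ΣA = 18552.00 in², ΣAx̄ = 1723344.00 in³, ΣAȳ = 1041576.00 in³.
x̄ = 1723344.00/18552.00 = 92.89 in; ȳ = 1041576.00/18552.00 = 56.14 in.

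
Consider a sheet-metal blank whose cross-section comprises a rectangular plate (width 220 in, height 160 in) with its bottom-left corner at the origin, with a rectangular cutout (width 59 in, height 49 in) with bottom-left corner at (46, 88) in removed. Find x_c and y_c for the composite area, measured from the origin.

x_c = 113.09 in, y_c = 77.09 in

plate: A = 220 × 160 = 35200.00, centroid at (110.00, 80.00).
hole: A = −(59 × 49) = -2891.00, centroid at (75.50, 112.50).
ΣA = 32309.00 in², ΣAx_c = 3653729.50 in³, ΣAy_c = 2490762.50 in³.
x_c = 3653729.50/32309.00 = 113.09 in; y_c = 2490762.50/32309.00 = 77.09 in.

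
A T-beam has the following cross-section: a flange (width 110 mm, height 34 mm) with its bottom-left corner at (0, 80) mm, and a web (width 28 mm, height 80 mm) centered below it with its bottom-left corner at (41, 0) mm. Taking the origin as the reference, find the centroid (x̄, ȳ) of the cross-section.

x̄ = 55.00 mm, ȳ = 75.65 mm

Part | A | x̄ᵢ | ȳᵢ | A·x̄ᵢ | A·ȳᵢ
web | 2240.00 | 55.00 | 40.00 | 123200.00 | 89600.00
flange | 3740.00 | 55.00 | 97.00 | 205700.00 | 362780.00
Σ | 5980.00 |  |  | 328900.00 | 452380.00
x̄ = 328900.00 / 5980.00 = 55.00 mm
ȳ = 452380.00 / 5980.00 = 75.65 mm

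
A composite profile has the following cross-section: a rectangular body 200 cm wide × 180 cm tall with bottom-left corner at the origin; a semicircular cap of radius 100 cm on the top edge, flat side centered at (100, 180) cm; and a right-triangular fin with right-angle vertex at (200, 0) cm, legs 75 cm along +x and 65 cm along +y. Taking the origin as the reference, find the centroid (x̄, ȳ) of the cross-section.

x̄ = 105.63 cm, ȳ = 125.35 cm

rectangular body: A = 200 × 180 = 36000.00, centroid at (100.00, 90.00).
semicircular top: A = ½π·100² = 15707.96, centroid at (100.00, 222.44).
triangular fin: A = ½·75·65 = 2437.50, centroid at (225.00, 21.67).
ΣA = 54145.46 cm², ΣAx̄ = 5719233.83 cm³, ΣAȳ = 6786912.55 cm³.
x̄ = 5719233.83/54145.46 = 105.63 cm; ȳ = 6786912.55/54145.46 = 125.35 cm.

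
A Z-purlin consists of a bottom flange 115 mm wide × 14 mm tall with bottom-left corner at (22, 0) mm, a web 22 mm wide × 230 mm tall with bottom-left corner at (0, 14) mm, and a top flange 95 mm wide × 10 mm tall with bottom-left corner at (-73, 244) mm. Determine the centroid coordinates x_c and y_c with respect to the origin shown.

x_c = 20.92 mm, y_c = 118.18 mm

bottom flange: A = 115 × 14 = 1610.00, centroid at (79.50, 7.00).
web: A = 22 × 230 = 5060.00, centroid at (11.00, 129.00).
top flange: A = 95 × 10 = 950.00, centroid at (-25.50, 249.00).
ΣA = 7620.00 mm²
ΣAx_c = (1610.00)(79.50) + (5060.00)(11.00) + (950.00)(-25.50) = 159430.00 mm³
ΣAy_c = (1610.00)(7.00) + (5060.00)(129.00) + (950.00)(249.00) = 900560.00 mm³
x_c = 159430.00 / 7620.00 = 20.92 mm
y_c = 900560.00 / 7620.00 = 118.18 mm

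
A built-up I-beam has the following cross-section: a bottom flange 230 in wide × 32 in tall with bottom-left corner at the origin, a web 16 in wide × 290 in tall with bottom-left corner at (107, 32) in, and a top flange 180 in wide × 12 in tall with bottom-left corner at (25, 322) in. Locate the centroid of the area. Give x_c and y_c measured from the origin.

bottom flange: A = 230 × 32 = 7360.00, centroid at (115.00, 16.00).
web: A = 16 × 290 = 4640.00, centroid at (115.00, 177.00).
top flange: A = 180 × 12 = 2160.00, centroid at (115.00, 328.00).
ΣA = 14160.00 in², ΣAx_c = 1628400.00 in³, ΣAy_c = 1647520.00 in³.
x_c = 1628400.00/14160.00 = 115.00 in; y_c = 1647520.00/14160.00 = 116.35 in.

x_c = 115.00 in, y_c = 116.35 in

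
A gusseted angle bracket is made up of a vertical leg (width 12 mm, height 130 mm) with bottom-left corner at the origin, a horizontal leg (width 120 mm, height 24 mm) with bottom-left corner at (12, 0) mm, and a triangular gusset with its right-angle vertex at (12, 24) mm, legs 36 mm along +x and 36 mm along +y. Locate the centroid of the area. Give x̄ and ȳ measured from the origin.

x̄ = 45.65 mm, ȳ = 31.31 mm

vertical leg: A = 12 × 130 = 1560.00, centroid at (6.00, 65.00).
horizontal leg: A = 120 × 24 = 2880.00, centroid at (72.00, 12.00).
gusset: A = ½·36·36 = 648.00, centroid at (24.00, 36.00).
ΣA = 5088.00 mm², ΣAx̄ = 232272.00 mm³, ΣAȳ = 159288.00 mm³.
x̄ = 232272.00/5088.00 = 45.65 mm; ȳ = 159288.00/5088.00 = 31.31 mm.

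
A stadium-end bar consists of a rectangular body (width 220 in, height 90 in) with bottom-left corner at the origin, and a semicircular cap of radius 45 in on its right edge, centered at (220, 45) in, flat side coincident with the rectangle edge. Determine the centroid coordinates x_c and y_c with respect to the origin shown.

x_c = 127.87 in, y_c = 45.00 in

Part | A | x̄ᵢ | ȳᵢ | A·x̄ᵢ | A·ȳᵢ
rectangular body | 19800.00 | 110.00 | 45.00 | 2178000.00 | 891000.00
semicircular end | 3180.86 | 239.10 | 45.00 | 760539.76 | 143138.82
Σ | 22980.86 |  |  | 2938539.76 | 1034138.82
x_c = 2938539.76 / 22980.86 = 127.87 in
y_c = 1034138.82 / 22980.86 = 45.00 in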